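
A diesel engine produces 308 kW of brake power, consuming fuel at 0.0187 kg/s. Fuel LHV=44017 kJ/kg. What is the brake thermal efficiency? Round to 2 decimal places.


eta_BTE = (BP / (mf * LHV)) * 100
Denominator = 0.0187 * 44017 = 823.1179 kW
eta_BTE = (308 / 823.1179) * 100 = 37.42%


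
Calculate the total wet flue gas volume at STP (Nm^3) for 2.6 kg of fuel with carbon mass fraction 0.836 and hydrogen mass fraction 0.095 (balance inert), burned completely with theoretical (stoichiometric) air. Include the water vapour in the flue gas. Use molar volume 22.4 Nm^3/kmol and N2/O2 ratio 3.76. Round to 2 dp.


Per kg fuel: CO2 = (C/12 kmol)*22.4 = (0.836/12)*22.4 = 1.56053 Nm^3
Per kg fuel: H2O = (H/2 kmol)*22.4 = (0.095/2)*22.4 = 1.06400 Nm^3
O2 needed per kg fuel = C/12 + H/4 = 0.836/12 + 0.095/4 = 0.09341667 kmol
Per kg fuel: N2 = O2*3.76*22.4 = 0.09341667*3.76*22.4 = 7.86793 Nm^3
Total per kg = 1.56053 + 1.06400 + 7.86793 = 10.49246 Nm^3
Total = 10.49246 * 2.6 = 27.28 Nm^3


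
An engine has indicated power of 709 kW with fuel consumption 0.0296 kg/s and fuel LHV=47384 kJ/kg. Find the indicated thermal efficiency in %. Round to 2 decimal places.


eta_ith = (IP / (mf * LHV)) * 100
Denominator = 0.0296 * 47384 = 1402.5664 kW
eta_ith = (709 / 1402.5664) * 100 = 50.55%


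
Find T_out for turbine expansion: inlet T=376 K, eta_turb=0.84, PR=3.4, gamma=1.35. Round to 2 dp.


T_out = T_in * (1 - eta * (1 - PR^(-(gamma-1)/gamma)))
Exponent = -(1.35-1)/1.35 = -0.25925926
PR^exp = 3.4^(-0.25925926) = 0.72813041
Factor = 1 - 0.84*(1 - 0.72813041) = 0.77162954
T_out = 376 * 0.77162954 = 290.13 K


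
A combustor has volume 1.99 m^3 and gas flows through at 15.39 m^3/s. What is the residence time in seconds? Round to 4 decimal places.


tau = V / Q_flow
tau = 1.99 / 15.39 = 0.1293 s


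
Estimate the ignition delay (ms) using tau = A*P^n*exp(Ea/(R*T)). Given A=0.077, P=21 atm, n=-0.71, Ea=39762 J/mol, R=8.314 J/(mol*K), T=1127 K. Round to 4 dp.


tau = A * P^n * exp(Ea/(R*T))
P^n = 21^(-0.71) = 0.11513949
Ea/(R*T) = 39762/(8.314*1127) = 4.243598
exp(Ea/(R*T)) = 69.658064
tau = 0.077 * 0.11513949 * 69.658064 = 0.6176 ms


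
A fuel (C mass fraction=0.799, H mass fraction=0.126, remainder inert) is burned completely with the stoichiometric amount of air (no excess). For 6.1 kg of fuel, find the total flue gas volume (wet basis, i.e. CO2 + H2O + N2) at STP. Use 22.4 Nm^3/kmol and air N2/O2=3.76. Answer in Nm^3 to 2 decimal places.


Per kg fuel: CO2 = (C/12 kmol)*22.4 = (0.799/12)*22.4 = 1.49147 Nm^3
Per kg fuel: H2O = (H/2 kmol)*22.4 = (0.126/2)*22.4 = 1.41120 Nm^3
O2 needed per kg fuel = C/12 + H/4 = 0.799/12 + 0.126/4 = 0.09808333 kmol
Per kg fuel: N2 = O2*3.76*22.4 = 0.09808333*3.76*22.4 = 8.26097 Nm^3
Total per kg = 1.49147 + 1.41120 + 8.26097 = 11.16364 Nm^3
Total = 11.16364 * 6.1 = 68.10 Nm^3


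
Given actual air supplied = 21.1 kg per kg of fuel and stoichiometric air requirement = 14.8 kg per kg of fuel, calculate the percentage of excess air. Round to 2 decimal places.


Excess air = actual - stoichiometric = 21.1 - 14.8 = 6.30 kg/kg fuel
Excess air % = (excess / stoich) * 100 = (6.30 / 14.8) * 100 = 42.57%


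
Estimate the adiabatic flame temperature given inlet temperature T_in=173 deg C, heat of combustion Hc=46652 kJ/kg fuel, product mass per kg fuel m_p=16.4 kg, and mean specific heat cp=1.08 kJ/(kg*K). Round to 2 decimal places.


T_ad = T_in + Hc / (m_p * cp)
Denominator = 16.4 * 1.08 = 17.7120
Temperature rise = 46652 / 17.7120 = 2633.92 K
T_ad = 173 + 2633.92 = 2806.92 deg C


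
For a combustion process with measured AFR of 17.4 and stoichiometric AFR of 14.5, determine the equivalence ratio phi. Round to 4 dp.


phi = AFR_stoich / AFR_actual
phi = 14.5 / 17.4 = 0.8333


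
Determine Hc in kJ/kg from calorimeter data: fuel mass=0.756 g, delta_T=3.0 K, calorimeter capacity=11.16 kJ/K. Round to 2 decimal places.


Hc = C_cal * delta_T / m_fuel
Q_released = 11.16 * 3.0 = 33.4800 kJ
m_fuel = 0.756 g = 0.756/1000 kg = 0.000756 kg
Hc = 33.4800 / 0.000756 = 44285.71 kJ/kg


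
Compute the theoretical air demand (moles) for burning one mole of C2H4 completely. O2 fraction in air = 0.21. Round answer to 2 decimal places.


Balanced combustion: C2H4 + 3 O2 -> 2 CO2 + 2 H2O
O2 needed = C + H/4 = 2 + 4/4 = 3.00 moles
Air moles = O2 / 0.21 = 3.00 / 0.21 = 14.29 moles air


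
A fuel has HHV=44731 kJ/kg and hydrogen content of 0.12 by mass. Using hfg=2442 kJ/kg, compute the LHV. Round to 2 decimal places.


LHV = HHV - hfg * 9 * H
Water correction = 2442 * 9 * 0.12 = 2637.360 kJ/kg
LHV = 44731 - 2637.360 = 42093.64 kJ/kg


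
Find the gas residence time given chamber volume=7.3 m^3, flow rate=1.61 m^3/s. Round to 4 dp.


tau = V / Q_flow
tau = 7.3 / 1.61 = 4.5342 s


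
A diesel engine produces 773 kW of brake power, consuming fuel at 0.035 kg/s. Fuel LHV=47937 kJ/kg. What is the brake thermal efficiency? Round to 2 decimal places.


eta_BTE = (BP / (mf * LHV)) * 100
Denominator = 0.035 * 47937 = 1677.7950 kW
eta_BTE = (773 / 1677.7950) * 100 = 46.07%


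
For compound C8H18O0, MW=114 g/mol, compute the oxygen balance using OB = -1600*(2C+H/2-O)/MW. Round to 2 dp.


OB = -1600 * (2C + H/2 - O) / MW
Inner = 2*8 + 18/2 - 0 = 25.00
OB = -1600 * 25.00 / 114 = -350.88%


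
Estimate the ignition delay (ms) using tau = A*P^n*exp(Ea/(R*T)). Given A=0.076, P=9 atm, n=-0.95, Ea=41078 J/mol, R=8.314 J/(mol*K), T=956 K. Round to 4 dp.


tau = A * P^n * exp(Ea/(R*T))
P^n = 9^(-0.95) = 0.12401369
Ea/(R*T) = 41078/(8.314*956) = 5.168225
exp(Ea/(R*T)) = 175.602794
tau = 0.076 * 0.12401369 * 175.602794 = 1.6551 ms


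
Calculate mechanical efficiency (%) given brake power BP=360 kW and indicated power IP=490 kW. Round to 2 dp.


eta_mech = (BP / IP) * 100
Ratio = 360 / 490 = 0.7347
eta_mech = 0.7347 * 100 = 73.47%


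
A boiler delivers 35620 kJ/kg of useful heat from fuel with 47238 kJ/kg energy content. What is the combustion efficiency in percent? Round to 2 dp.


Efficiency = (Q_useful / Q_fuel) * 100
Efficiency = (35620 / 47238) * 100
Efficiency = 0.7541 * 100 = 75.41%


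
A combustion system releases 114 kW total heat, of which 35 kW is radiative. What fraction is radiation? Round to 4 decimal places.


f_rad = Q_rad / Q_total
f_rad = 35 / 114 = 0.3070


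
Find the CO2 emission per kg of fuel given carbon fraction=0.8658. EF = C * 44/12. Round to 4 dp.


EF = C_frac * (M_CO2 / M_C)
EF = 0.8658 * (44/12)
EF = 0.8658 * 3.666667 = 3.1746 kg_CO2/kg_fuel


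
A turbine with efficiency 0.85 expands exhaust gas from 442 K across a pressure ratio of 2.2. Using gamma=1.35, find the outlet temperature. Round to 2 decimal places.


T_out = T_in * (1 - eta * (1 - PR^(-(gamma-1)/gamma)))
Exponent = -(1.35-1)/1.35 = -0.25925926
PR^exp = 2.2^(-0.25925926) = 0.81512413
Factor = 1 - 0.85*(1 - 0.81512413) = 0.84285551
T_out = 442 * 0.84285551 = 372.54 K


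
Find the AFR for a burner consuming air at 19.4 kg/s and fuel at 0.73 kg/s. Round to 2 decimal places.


AFR = m_air / m_fuel
AFR = 19.4 / 0.73 = 26.58


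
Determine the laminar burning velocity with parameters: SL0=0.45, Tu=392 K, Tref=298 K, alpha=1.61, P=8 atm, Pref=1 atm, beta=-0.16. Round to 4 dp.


SL = SL0 * (Tu/Tref)^alpha * (P/Pref)^beta
T ratio = 392/298 = 1.31543624
(T ratio)^alpha = 1.31543624^1.61 = 1.554900
(P/Pref)^beta = 8^(-0.16) = 0.716978
SL = 0.45 * 1.554900 * 0.716978 = 0.5017 m/s


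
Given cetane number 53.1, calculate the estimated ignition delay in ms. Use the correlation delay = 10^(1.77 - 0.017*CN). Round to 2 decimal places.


delay = 10^(1.77 - 0.017*CN)
Exponent = 1.77 - 0.017*53.1 = 0.8673
delay = 10^0.8673 = 7.37 ms


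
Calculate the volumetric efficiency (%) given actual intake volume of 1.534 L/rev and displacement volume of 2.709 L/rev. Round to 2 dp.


eta_v = (V_actual / V_disp) * 100
Ratio = 1.534 / 2.709 = 0.5663
eta_v = 0.5663 * 100 = 56.63%


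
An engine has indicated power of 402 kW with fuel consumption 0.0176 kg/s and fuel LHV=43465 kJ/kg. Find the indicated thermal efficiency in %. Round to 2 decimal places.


eta_ith = (IP / (mf * LHV)) * 100
Denominator = 0.0176 * 43465 = 764.9840 kW
eta_ith = (402 / 764.9840) * 100 = 52.55%


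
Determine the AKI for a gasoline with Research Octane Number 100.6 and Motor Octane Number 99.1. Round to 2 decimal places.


AKI = (RON + MON) / 2
AKI = (100.6 + 99.1) / 2
AKI = 199.7 / 2 = 99.85


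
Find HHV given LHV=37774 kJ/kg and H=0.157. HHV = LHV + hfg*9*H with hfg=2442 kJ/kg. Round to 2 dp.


HHV = LHV + hfg * 9 * H
Water addition = 2442 * 9 * 0.157 = 3450.546 kJ/kg
HHV = 37774 + 3450.546 = 41224.55 kJ/kg


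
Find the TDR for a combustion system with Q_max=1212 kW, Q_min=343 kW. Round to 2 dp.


TDR = Q_max / Q_min
TDR = 1212 / 343 = 3.53


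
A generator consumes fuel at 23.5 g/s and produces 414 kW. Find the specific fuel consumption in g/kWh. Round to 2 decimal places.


SFC = (mf / BP) * 3600
Rate = 23.5 / 414 = 0.056763 g/(s*kW)
SFC = 0.056763 * 3600 = 204.35 g/kWh


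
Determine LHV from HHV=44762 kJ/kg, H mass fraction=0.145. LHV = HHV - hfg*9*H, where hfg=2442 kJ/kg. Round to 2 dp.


LHV = HHV - hfg * 9 * H
Water correction = 2442 * 9 * 0.145 = 3186.810 kJ/kg
LHV = 44762 - 3186.810 = 41575.19 kJ/kg


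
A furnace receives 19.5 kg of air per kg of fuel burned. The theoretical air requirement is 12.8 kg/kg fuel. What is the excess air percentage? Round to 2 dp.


Excess air = actual - stoichiometric = 19.5 - 12.8 = 6.70 kg/kg fuel
Excess air % = (excess / stoich) * 100 = (6.70 / 12.8) * 100 = 52.34%


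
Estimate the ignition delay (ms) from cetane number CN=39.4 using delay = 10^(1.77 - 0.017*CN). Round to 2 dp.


delay = 10^(1.77 - 0.017*CN)
Exponent = 1.77 - 0.017*39.4 = 1.1002
delay = 10^1.1002 = 12.60 ms


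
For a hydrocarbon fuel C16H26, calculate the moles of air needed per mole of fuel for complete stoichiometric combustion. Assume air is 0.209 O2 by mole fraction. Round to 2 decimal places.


Balanced combustion: C16H26 + 22.5 O2 -> 16 CO2 + 13 H2O
O2 needed = C + H/4 = 16 + 26/4 = 22.50 moles
Air moles = O2 / 0.209 = 22.50 / 0.209 = 107.66 moles air


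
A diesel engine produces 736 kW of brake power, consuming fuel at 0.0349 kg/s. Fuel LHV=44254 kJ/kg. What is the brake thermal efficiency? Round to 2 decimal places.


eta_BTE = (BP / (mf * LHV)) * 100
Denominator = 0.0349 * 44254 = 1544.4646 kW
eta_BTE = (736 / 1544.4646) * 100 = 47.65%


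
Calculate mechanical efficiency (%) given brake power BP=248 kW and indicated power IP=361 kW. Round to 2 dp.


eta_mech = (BP / IP) * 100
Ratio = 248 / 361 = 0.6870
eta_mech = 0.6870 * 100 = 68.70%


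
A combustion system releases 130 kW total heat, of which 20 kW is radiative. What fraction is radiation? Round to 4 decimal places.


f_rad = Q_rad / Q_total
f_rad = 20 / 130 = 0.1538


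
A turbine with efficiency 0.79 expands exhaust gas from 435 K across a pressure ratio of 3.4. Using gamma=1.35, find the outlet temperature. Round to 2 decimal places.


T_out = T_in * (1 - eta * (1 - PR^(-(gamma-1)/gamma)))
Exponent = -(1.35-1)/1.35 = -0.25925926
PR^exp = 3.4^(-0.25925926) = 0.72813041
Factor = 1 - 0.79*(1 - 0.72813041) = 0.78522302
T_out = 435 * 0.78522302 = 341.57 K


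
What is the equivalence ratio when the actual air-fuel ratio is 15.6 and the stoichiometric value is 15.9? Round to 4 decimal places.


phi = AFR_stoich / AFR_actual
phi = 15.9 / 15.6 = 1.0192


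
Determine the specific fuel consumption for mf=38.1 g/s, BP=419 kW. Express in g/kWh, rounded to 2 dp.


SFC = (mf / BP) * 3600
Rate = 38.1 / 419 = 0.090931 g/(s*kW)
SFC = 0.090931 * 3600 = 327.35 g/kWh


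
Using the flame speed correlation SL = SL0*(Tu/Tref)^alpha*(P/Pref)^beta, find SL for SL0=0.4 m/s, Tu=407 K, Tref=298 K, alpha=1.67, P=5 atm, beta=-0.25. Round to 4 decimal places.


SL = SL0 * (Tu/Tref)^alpha * (P/Pref)^beta
T ratio = 407/298 = 1.36577181
(T ratio)^alpha = 1.36577181^1.67 = 1.682990
(P/Pref)^beta = 5^(-0.25) = 0.668740
SL = 0.4 * 1.682990 * 0.668740 = 0.4502 m/s


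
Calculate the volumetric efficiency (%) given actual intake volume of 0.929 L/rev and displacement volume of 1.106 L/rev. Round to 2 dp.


eta_v = (V_actual / V_disp) * 100
Ratio = 0.929 / 1.106 = 0.8400
eta_v = 0.8400 * 100 = 84.00%


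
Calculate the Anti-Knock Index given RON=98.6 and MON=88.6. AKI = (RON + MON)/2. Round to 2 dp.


AKI = (RON + MON) / 2
AKI = (98.6 + 88.6) / 2
AKI = 187.2 / 2 = 93.60


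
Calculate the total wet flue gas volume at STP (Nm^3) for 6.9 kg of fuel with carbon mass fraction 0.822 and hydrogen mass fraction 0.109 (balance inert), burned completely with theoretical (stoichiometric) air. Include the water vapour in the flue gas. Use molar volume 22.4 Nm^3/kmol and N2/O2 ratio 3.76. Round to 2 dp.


Per kg fuel: CO2 = (C/12 kmol)*22.4 = (0.822/12)*22.4 = 1.53440 Nm^3
Per kg fuel: H2O = (H/2 kmol)*22.4 = (0.109/2)*22.4 = 1.22080 Nm^3
O2 needed per kg fuel = C/12 + H/4 = 0.822/12 + 0.109/4 = 0.09575000 kmol
Per kg fuel: N2 = O2*3.76*22.4 = 0.09575000*3.76*22.4 = 8.06445 Nm^3
Total per kg = 1.53440 + 1.22080 + 8.06445 = 10.81965 Nm^3
Total = 10.81965 * 6.9 = 74.66 Nm^3


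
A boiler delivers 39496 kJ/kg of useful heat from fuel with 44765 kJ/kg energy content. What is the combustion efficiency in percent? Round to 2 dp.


Efficiency = (Q_useful / Q_fuel) * 100
Efficiency = (39496 / 44765) * 100
Efficiency = 0.8823 * 100 = 88.23%


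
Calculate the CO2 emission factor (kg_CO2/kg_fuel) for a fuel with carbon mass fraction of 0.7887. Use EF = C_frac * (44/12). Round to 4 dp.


EF = C_frac * (M_CO2 / M_C)
EF = 0.7887 * (44/12)
EF = 0.7887 * 3.666667 = 2.8919 kg_CO2/kg_fuel


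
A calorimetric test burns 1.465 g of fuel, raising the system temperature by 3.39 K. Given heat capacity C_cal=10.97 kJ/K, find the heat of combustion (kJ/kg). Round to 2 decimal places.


Hc = C_cal * delta_T / m_fuel
Q_released = 10.97 * 3.39 = 37.1883 kJ
m_fuel = 1.465 g = 1.465/1000 kg = 0.001465 kg
Hc = 37.1883 / 0.001465 = 25384.51 kJ/kg


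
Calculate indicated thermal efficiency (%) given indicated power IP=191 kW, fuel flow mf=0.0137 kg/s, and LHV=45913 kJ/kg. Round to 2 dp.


eta_ith = (IP / (mf * LHV)) * 100
Denominator = 0.0137 * 45913 = 629.0081 kW
eta_ith = (191 / 629.0081) * 100 = 30.37%


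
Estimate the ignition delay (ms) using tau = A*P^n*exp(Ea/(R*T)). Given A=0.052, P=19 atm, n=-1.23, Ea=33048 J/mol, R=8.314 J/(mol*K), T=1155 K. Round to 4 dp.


tau = A * P^n * exp(Ea/(R*T))
P^n = 19^(-1.23) = 0.02673826
Ea/(R*T) = 33048/(8.314*1155) = 3.441543
exp(Ea/(R*T)) = 31.235111
tau = 0.052 * 0.02673826 * 31.235111 = 0.0434 ms


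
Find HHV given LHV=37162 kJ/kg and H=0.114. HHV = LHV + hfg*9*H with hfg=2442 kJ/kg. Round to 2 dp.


HHV = LHV + hfg * 9 * H
Water addition = 2442 * 9 * 0.114 = 2505.492 kJ/kg
HHV = 37162 + 2505.492 = 39667.49 kJ/kg


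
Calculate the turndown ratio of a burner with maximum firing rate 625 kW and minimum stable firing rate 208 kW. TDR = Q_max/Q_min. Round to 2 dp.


TDR = Q_max / Q_min
TDR = 625 / 208 = 3.00


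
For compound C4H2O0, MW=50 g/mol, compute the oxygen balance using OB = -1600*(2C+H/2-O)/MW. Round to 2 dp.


OB = -1600 * (2C + H/2 - O) / MW
Inner = 2*4 + 2/2 - 0 = 9.00
OB = -1600 * 9.00 / 50 = -288.00%


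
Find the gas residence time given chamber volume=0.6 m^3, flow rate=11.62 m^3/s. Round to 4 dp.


tau = V / Q_flow
tau = 0.6 / 11.62 = 0.0516 s


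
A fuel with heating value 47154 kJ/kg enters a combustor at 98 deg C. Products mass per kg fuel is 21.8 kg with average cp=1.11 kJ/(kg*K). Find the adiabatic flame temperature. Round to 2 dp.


T_ad = T_in + Hc / (m_p * cp)
Denominator = 21.8 * 1.11 = 24.1980
Temperature rise = 47154 / 24.1980 = 1948.67 K
T_ad = 98 + 1948.67 = 2046.67 deg C


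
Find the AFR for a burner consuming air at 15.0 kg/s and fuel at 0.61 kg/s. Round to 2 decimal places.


AFR = m_air / m_fuel
AFR = 15.0 / 0.61 = 24.59


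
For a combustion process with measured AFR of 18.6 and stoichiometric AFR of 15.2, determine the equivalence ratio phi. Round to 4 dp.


phi = AFR_stoich / AFR_actual
phi = 15.2 / 18.6 = 0.8172


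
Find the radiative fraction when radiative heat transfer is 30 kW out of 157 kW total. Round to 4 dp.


f_rad = Q_rad / Q_total
f_rad = 30 / 157 = 0.1911


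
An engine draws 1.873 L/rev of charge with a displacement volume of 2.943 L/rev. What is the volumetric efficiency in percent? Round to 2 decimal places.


eta_v = (V_actual / V_disp) * 100
Ratio = 1.873 / 2.943 = 0.6364
eta_v = 0.6364 * 100 = 63.64%


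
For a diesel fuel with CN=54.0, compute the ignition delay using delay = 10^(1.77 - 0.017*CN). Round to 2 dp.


delay = 10^(1.77 - 0.017*CN)
Exponent = 1.77 - 0.017*54.0 = 0.8520
delay = 10^0.8520 = 7.11 ms


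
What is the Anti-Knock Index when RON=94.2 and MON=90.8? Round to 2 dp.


AKI = (RON + MON) / 2
AKI = (94.2 + 90.8) / 2
AKI = 185.0 / 2 = 92.50


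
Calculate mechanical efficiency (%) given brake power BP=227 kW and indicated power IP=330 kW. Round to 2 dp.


eta_mech = (BP / IP) * 100
Ratio = 227 / 330 = 0.6879
eta_mech = 0.6879 * 100 = 68.79%


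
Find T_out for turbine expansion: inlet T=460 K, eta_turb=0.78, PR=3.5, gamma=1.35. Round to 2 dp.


T_out = T_in * (1 - eta * (1 - PR^(-(gamma-1)/gamma)))
Exponent = -(1.35-1)/1.35 = -0.25925926
PR^exp = 3.5^(-0.25925926) = 0.72267881
Factor = 1 - 0.78*(1 - 0.72267881) = 0.78368947
T_out = 460 * 0.78368947 = 360.50 K


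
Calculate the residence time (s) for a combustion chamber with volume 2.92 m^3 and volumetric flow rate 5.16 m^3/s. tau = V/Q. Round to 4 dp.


tau = V / Q_flow
tau = 2.92 / 5.16 = 0.5659 s


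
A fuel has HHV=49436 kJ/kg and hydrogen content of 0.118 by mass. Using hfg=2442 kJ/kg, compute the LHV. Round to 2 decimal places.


LHV = HHV - hfg * 9 * H
Water correction = 2442 * 9 * 0.118 = 2593.404 kJ/kg
LHV = 49436 - 2593.404 = 46842.60 kJ/kg


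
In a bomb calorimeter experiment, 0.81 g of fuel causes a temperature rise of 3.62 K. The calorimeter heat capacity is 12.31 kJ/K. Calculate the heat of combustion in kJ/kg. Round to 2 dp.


Hc = C_cal * delta_T / m_fuel
Q_released = 12.31 * 3.62 = 44.5622 kJ
m_fuel = 0.81 g = 0.81/1000 kg = 0.000810 kg
Hc = 44.5622 / 0.000810 = 55015.06 kJ/kg


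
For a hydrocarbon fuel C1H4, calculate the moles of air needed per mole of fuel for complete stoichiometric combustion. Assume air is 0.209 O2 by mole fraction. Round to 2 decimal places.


Balanced combustion: C1H4 + 2 O2 -> 1 CO2 + 2 H2O
O2 needed = C + H/4 = 1 + 4/4 = 2.00 moles
Air moles = O2 / 0.209 = 2.00 / 0.209 = 9.57 moles air


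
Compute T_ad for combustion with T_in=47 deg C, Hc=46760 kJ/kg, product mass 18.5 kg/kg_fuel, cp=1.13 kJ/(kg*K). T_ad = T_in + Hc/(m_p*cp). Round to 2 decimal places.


T_ad = T_in + Hc / (m_p * cp)
Denominator = 18.5 * 1.13 = 20.9050
Temperature rise = 46760 / 20.9050 = 2236.79 K
T_ad = 47 + 2236.79 = 2283.79 deg C


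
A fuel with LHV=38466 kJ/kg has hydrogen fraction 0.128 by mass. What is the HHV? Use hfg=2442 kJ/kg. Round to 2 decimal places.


HHV = LHV + hfg * 9 * H
Water addition = 2442 * 9 * 0.128 = 2813.184 kJ/kg
HHV = 38466 + 2813.184 = 41279.18 kJ/kg


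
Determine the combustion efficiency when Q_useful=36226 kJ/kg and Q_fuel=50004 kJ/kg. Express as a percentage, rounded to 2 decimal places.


Efficiency = (Q_useful / Q_fuel) * 100
Efficiency = (36226 / 50004) * 100
Efficiency = 0.7245 * 100 = 72.45%


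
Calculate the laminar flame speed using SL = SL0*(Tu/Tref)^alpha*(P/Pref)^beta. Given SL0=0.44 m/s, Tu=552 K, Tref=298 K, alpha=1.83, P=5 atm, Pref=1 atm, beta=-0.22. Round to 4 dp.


SL = SL0 * (Tu/Tref)^alpha * (P/Pref)^beta
T ratio = 552/298 = 1.85234899
(T ratio)^alpha = 1.85234899^1.83 = 3.089817
(P/Pref)^beta = 5^(-0.22) = 0.701821
SL = 0.44 * 3.089817 * 0.701821 = 0.9541 m/s


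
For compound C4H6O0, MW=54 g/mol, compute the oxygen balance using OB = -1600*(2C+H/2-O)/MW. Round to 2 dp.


OB = -1600 * (2C + H/2 - O) / MW
Inner = 2*4 + 6/2 - 0 = 11.00
OB = -1600 * 11.00 / 54 = -325.93%


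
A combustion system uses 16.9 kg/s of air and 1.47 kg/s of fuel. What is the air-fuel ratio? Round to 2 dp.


AFR = m_air / m_fuel
AFR = 16.9 / 1.47 = 11.50


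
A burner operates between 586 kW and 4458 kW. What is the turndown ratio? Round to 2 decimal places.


TDR = Q_max / Q_min
TDR = 4458 / 586 = 7.61


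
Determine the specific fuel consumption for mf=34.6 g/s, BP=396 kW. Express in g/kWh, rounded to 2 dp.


SFC = (mf / BP) * 3600
Rate = 34.6 / 396 = 0.087374 g/(s*kW)
SFC = 0.087374 * 3600 = 314.55 g/kWh


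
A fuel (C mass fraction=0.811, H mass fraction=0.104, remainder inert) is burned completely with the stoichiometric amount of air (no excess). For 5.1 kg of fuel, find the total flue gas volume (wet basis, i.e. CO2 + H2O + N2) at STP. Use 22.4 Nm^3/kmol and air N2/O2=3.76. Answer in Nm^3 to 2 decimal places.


Per kg fuel: CO2 = (C/12 kmol)*22.4 = (0.811/12)*22.4 = 1.51387 Nm^3
Per kg fuel: H2O = (H/2 kmol)*22.4 = (0.104/2)*22.4 = 1.16480 Nm^3
O2 needed per kg fuel = C/12 + H/4 = 0.811/12 + 0.104/4 = 0.09358333 kmol
Per kg fuel: N2 = O2*3.76*22.4 = 0.09358333*3.76*22.4 = 7.88196 Nm^3
Total per kg = 1.51387 + 1.16480 + 7.88196 = 10.56063 Nm^3
Total = 10.56063 * 5.1 = 53.86 Nm^3


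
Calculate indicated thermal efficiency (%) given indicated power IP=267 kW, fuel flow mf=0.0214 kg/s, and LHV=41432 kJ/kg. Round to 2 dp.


eta_ith = (IP / (mf * LHV)) * 100
Denominator = 0.0214 * 41432 = 886.6448 kW
eta_ith = (267 / 886.6448) * 100 = 30.11%


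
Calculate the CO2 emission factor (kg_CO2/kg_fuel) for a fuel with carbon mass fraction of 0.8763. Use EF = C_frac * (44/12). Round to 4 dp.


EF = C_frac * (M_CO2 / M_C)
EF = 0.8763 * (44/12)
EF = 0.8763 * 3.666667 = 3.2131 kg_CO2/kg_fuel


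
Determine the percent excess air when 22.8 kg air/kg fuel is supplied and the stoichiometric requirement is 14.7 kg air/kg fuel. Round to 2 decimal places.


Excess air = actual - stoichiometric = 22.8 - 14.7 = 8.10 kg/kg fuel
Excess air % = (excess / stoich) * 100 = (8.10 / 14.7) * 100 = 55.10%


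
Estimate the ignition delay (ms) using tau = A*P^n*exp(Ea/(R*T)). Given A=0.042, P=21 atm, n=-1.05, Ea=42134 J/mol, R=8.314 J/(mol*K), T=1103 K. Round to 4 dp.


tau = A * P^n * exp(Ea/(R*T))
P^n = 21^(-1.05) = 0.04089496
Ea/(R*T) = 42134/(8.314*1103) = 4.594594
exp(Ea/(R*T)) = 98.947973
tau = 0.042 * 0.04089496 * 98.947973 = 0.1700 ms


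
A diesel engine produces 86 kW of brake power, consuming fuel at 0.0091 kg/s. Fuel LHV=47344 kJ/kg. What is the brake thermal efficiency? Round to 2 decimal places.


eta_BTE = (BP / (mf * LHV)) * 100
Denominator = 0.0091 * 47344 = 430.8304 kW
eta_BTE = (86 / 430.8304) * 100 = 19.96%


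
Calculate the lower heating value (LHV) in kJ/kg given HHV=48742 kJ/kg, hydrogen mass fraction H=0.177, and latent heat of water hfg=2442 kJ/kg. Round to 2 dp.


LHV = HHV - hfg * 9 * H
Water correction = 2442 * 9 * 0.177 = 3890.106 kJ/kg
LHV = 48742 - 3890.106 = 44851.89 kJ/kg


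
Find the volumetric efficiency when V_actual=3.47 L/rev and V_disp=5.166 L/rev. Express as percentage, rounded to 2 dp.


eta_v = (V_actual / V_disp) * 100
Ratio = 3.47 / 5.166 = 0.6717
eta_v = 0.6717 * 100 = 67.17%


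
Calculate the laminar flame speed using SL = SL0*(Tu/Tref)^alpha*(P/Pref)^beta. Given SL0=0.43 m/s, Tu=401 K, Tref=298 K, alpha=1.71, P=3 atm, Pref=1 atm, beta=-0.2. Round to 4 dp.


SL = SL0 * (Tu/Tref)^alpha * (P/Pref)^beta
T ratio = 401/298 = 1.34563758
(T ratio)^alpha = 1.34563758^1.71 = 1.661373
(P/Pref)^beta = 3^(-0.2) = 0.802742
SL = 0.43 * 1.661373 * 0.802742 = 0.5735 m/s


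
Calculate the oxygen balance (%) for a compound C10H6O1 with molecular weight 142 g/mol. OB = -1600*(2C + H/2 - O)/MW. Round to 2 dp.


OB = -1600 * (2C + H/2 - O) / MW
Inner = 2*10 + 6/2 - 1 = 22.00
OB = -1600 * 22.00 / 142 = -247.89%


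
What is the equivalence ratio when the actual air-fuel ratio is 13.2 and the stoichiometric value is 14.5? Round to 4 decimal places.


phi = AFR_stoich / AFR_actual
phi = 14.5 / 13.2 = 1.0985


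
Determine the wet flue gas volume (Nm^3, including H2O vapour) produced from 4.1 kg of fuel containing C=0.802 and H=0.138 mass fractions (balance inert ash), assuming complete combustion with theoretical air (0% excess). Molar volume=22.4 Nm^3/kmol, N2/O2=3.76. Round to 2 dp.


Per kg fuel: CO2 = (C/12 kmol)*22.4 = (0.802/12)*22.4 = 1.49707 Nm^3
Per kg fuel: H2O = (H/2 kmol)*22.4 = (0.138/2)*22.4 = 1.54560 Nm^3
O2 needed per kg fuel = C/12 + H/4 = 0.802/12 + 0.138/4 = 0.10133333 kmol
Per kg fuel: N2 = O2*3.76*22.4 = 0.10133333*3.76*22.4 = 8.53470 Nm^3
Total per kg = 1.49707 + 1.54560 + 8.53470 = 11.57737 Nm^3
Total = 11.57737 * 4.1 = 47.47 Nm^3


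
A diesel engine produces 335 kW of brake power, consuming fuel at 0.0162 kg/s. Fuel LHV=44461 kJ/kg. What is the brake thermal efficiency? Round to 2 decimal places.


eta_BTE = (BP / (mf * LHV)) * 100
Denominator = 0.0162 * 44461 = 720.2682 kW
eta_BTE = (335 / 720.2682) * 100 = 46.51%


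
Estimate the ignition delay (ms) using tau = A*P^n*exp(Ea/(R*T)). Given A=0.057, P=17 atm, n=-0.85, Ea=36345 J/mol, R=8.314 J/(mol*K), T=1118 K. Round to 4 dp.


tau = A * P^n * exp(Ea/(R*T))
P^n = 17^(-0.85) = 0.08997429
Ea/(R*T) = 36345/(8.314*1118) = 3.910145
exp(Ea/(R*T)) = 49.906182
tau = 0.057 * 0.08997429 * 49.906182 = 0.2559 ms


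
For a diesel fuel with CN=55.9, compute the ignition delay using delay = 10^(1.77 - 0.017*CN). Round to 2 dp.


delay = 10^(1.77 - 0.017*CN)
Exponent = 1.77 - 0.017*55.9 = 0.8197
delay = 10^0.8197 = 6.60 ms


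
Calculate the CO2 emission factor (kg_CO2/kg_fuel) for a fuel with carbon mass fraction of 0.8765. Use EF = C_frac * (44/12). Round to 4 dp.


EF = C_frac * (M_CO2 / M_C)
EF = 0.8765 * (44/12)
EF = 0.8765 * 3.666667 = 3.2138 kg_CO2/kg_fuel


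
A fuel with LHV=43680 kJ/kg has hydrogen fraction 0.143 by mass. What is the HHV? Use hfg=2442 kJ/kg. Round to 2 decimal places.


HHV = LHV + hfg * 9 * H
Water addition = 2442 * 9 * 0.143 = 3142.854 kJ/kg
HHV = 43680 + 3142.854 = 46822.85 kJ/kg


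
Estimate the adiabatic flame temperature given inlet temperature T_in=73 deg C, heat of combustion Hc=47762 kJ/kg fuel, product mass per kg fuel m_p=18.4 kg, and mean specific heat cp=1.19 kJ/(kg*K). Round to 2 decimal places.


T_ad = T_in + Hc / (m_p * cp)
Denominator = 18.4 * 1.19 = 21.8960
Temperature rise = 47762 / 21.8960 = 2181.31 K
T_ad = 73 + 2181.31 = 2254.31 deg C


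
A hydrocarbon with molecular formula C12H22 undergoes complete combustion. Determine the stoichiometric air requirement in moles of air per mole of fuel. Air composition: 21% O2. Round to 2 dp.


Balanced combustion: C12H22 + 17.5 O2 -> 12 CO2 + 11 H2O
O2 needed = C + H/4 = 12 + 22/4 = 17.50 moles
Air moles = O2 / 0.21 = 17.50 / 0.21 = 83.33 moles air


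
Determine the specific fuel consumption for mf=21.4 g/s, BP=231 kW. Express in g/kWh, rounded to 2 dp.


SFC = (mf / BP) * 3600
Rate = 21.4 / 231 = 0.092641 g/(s*kW)
SFC = 0.092641 * 3600 = 333.51 g/kWh


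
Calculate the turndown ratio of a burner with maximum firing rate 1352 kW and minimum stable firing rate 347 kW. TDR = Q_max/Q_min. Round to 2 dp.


TDR = Q_max / Q_min
TDR = 1352 / 347 = 3.90


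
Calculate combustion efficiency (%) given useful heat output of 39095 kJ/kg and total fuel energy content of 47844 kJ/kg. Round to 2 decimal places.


Efficiency = (Q_useful / Q_fuel) * 100
Efficiency = (39095 / 47844) * 100
Efficiency = 0.8171 * 100 = 81.71%


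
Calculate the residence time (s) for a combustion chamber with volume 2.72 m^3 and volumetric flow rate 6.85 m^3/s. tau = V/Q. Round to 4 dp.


tau = V / Q_flow
tau = 2.72 / 6.85 = 0.3971 s


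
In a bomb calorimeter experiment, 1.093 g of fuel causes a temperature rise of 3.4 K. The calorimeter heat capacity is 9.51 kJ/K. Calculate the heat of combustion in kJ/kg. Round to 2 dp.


Hc = C_cal * delta_T / m_fuel
Q_released = 9.51 * 3.4 = 32.3340 kJ
m_fuel = 1.093 g = 1.093/1000 kg = 0.001093 kg
Hc = 32.3340 / 0.001093 = 29582.80 kJ/kg


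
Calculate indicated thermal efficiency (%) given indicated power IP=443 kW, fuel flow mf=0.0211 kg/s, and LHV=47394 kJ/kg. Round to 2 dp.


eta_ith = (IP / (mf * LHV)) * 100
Denominator = 0.0211 * 47394 = 1000.0134 kW
eta_ith = (443 / 1000.0134) * 100 = 44.30%


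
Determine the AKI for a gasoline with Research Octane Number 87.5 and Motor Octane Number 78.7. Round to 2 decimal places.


AKI = (RON + MON) / 2
AKI = (87.5 + 78.7) / 2
AKI = 166.2 / 2 = 83.10


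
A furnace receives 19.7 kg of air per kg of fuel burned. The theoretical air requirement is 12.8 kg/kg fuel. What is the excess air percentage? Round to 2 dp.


Excess air = actual - stoichiometric = 19.7 - 12.8 = 6.90 kg/kg fuel
Excess air % = (excess / stoich) * 100 = (6.90 / 12.8) * 100 = 53.91%


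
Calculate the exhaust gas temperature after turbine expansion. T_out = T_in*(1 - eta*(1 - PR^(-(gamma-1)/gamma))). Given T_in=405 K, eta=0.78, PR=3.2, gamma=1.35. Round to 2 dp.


T_out = T_in * (1 - eta * (1 - PR^(-(gamma-1)/gamma)))
Exponent = -(1.35-1)/1.35 = -0.25925926
PR^exp = 3.2^(-0.25925926) = 0.73966521
Factor = 1 - 0.78*(1 - 0.73966521) = 0.79693886
T_out = 405 * 0.79693886 = 322.76 K


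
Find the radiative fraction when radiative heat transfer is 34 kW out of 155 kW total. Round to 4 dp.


f_rad = Q_rad / Q_total
f_rad = 34 / 155 = 0.2194


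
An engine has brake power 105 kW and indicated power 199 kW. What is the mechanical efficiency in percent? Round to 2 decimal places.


eta_mech = (BP / IP) * 100
Ratio = 105 / 199 = 0.5276
eta_mech = 0.5276 * 100 = 52.76%


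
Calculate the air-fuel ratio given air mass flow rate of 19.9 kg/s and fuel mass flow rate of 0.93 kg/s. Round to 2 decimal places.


AFR = m_air / m_fuel
AFR = 19.9 / 0.93 = 21.40


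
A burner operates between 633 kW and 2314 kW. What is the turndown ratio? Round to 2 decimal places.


TDR = Q_max / Q_min
TDR = 2314 / 633 = 3.66


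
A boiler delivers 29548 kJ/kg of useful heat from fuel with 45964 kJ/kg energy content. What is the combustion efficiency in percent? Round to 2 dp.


Efficiency = (Q_useful / Q_fuel) * 100
Efficiency = (29548 / 45964) * 100
Efficiency = 0.6429 * 100 = 64.29%


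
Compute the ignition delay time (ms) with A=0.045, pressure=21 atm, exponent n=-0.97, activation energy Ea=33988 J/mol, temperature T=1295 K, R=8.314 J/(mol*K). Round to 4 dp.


tau = A * P^n * exp(Ea/(R*T))
P^n = 21^(-0.97) = 0.05217318
Ea/(R*T) = 33988/(8.314*1295) = 3.156791
exp(Ea/(R*T)) = 23.495078
tau = 0.045 * 0.05217318 * 23.495078 = 0.0552 ms


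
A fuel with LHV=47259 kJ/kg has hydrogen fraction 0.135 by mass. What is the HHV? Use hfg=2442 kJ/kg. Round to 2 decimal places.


HHV = LHV + hfg * 9 * H
Water addition = 2442 * 9 * 0.135 = 2967.030 kJ/kg
HHV = 47259 + 2967.030 = 50226.03 kJ/kg


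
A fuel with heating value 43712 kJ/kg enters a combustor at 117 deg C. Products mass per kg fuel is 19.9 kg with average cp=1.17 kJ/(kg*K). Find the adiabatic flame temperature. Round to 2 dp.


T_ad = T_in + Hc / (m_p * cp)
Denominator = 19.9 * 1.17 = 23.2830
Temperature rise = 43712 / 23.2830 = 1877.42 K
T_ad = 117 + 1877.42 = 1994.42 deg C


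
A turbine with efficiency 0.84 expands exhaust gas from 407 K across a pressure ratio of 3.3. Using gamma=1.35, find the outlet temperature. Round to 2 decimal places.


T_out = T_in * (1 - eta * (1 - PR^(-(gamma-1)/gamma)))
Exponent = -(1.35-1)/1.35 = -0.25925926
PR^exp = 3.3^(-0.25925926) = 0.73378775
Factor = 1 - 0.84*(1 - 0.73378775) = 0.77638171
T_out = 407 * 0.77638171 = 315.99 K


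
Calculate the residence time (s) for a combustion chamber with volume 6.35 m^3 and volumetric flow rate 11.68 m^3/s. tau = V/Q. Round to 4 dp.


tau = V / Q_flow
tau = 6.35 / 11.68 = 0.5437 s


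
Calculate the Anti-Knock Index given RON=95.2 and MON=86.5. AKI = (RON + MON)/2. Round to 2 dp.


AKI = (RON + MON) / 2
AKI = (95.2 + 86.5) / 2
AKI = 181.7 / 2 = 90.85


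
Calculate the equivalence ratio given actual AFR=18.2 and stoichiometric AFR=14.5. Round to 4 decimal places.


phi = AFR_stoich / AFR_actual
phi = 14.5 / 18.2 = 0.7967


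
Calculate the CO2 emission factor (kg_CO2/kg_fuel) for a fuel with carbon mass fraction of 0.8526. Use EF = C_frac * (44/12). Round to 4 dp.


EF = C_frac * (M_CO2 / M_C)
EF = 0.8526 * (44/12)
EF = 0.8526 * 3.666667 = 3.1262 kg_CO2/kg_fuel


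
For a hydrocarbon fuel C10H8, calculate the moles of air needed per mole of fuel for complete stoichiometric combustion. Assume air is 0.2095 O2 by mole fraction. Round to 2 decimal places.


Balanced combustion: C10H8 + 12 O2 -> 10 CO2 + 4 H2O
O2 needed = C + H/4 = 10 + 8/4 = 12.00 moles
Air moles = O2 / 0.2095 = 12.00 / 0.2095 = 57.28 moles air


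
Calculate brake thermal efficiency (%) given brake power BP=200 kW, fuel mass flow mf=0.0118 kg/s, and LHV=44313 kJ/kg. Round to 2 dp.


eta_BTE = (BP / (mf * LHV)) * 100
Denominator = 0.0118 * 44313 = 522.8934 kW
eta_BTE = (200 / 522.8934) * 100 = 38.25%


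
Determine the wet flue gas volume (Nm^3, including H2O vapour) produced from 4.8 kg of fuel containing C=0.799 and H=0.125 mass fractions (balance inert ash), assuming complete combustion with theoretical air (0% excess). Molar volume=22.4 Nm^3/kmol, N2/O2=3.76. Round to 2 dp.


Per kg fuel: CO2 = (C/12 kmol)*22.4 = (0.799/12)*22.4 = 1.49147 Nm^3
Per kg fuel: H2O = (H/2 kmol)*22.4 = (0.125/2)*22.4 = 1.40000 Nm^3
O2 needed per kg fuel = C/12 + H/4 = 0.799/12 + 0.125/4 = 0.09783333 kmol
Per kg fuel: N2 = O2*3.76*22.4 = 0.09783333*3.76*22.4 = 8.23991 Nm^3
Total per kg = 1.49147 + 1.40000 + 8.23991 = 11.13138 Nm^3
Total = 11.13138 * 4.8 = 53.43 Nm^3


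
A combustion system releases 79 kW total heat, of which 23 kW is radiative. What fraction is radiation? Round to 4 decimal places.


f_rad = Q_rad / Q_total
f_rad = 23 / 79 = 0.2911


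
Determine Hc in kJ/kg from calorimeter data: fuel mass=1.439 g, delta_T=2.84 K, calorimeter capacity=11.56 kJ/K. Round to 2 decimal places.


Hc = C_cal * delta_T / m_fuel
Q_released = 11.56 * 2.84 = 32.8304 kJ
m_fuel = 1.439 g = 1.439/1000 kg = 0.001439 kg
Hc = 32.8304 / 0.001439 = 22814.73 kJ/kg


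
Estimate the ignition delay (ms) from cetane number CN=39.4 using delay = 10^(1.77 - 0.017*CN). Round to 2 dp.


delay = 10^(1.77 - 0.017*CN)
Exponent = 1.77 - 0.017*39.4 = 1.1002
delay = 10^1.1002 = 12.60 ms


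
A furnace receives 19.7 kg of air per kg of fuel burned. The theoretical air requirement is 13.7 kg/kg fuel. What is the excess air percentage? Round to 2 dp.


Excess air = actual - stoichiometric = 19.7 - 13.7 = 6.00 kg/kg fuel
Excess air % = (excess / stoich) * 100 = (6.00 / 13.7) * 100 = 43.80%


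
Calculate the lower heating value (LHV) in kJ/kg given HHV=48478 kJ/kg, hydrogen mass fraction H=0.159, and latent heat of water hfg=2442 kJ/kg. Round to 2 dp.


LHV = HHV - hfg * 9 * H
Water correction = 2442 * 9 * 0.159 = 3494.502 kJ/kg
LHV = 48478 - 3494.502 = 44983.50 kJ/kg


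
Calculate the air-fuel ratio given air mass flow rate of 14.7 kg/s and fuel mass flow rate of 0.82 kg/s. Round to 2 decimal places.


AFR = m_air / m_fuel
AFR = 14.7 / 0.82 = 17.93


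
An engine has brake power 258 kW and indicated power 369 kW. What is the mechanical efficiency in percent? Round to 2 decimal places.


eta_mech = (BP / IP) * 100
Ratio = 258 / 369 = 0.6992
eta_mech = 0.6992 * 100 = 69.92%


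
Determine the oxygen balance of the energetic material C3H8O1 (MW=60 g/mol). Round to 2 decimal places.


OB = -1600 * (2C + H/2 - O) / MW
Inner = 2*3 + 8/2 - 1 = 9.00
OB = -1600 * 9.00 / 60 = -240.00%


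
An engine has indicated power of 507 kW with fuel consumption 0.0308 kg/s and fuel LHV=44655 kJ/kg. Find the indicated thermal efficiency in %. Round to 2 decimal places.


eta_ith = (IP / (mf * LHV)) * 100
Denominator = 0.0308 * 44655 = 1375.3740 kW
eta_ith = (507 / 1375.3740) * 100 = 36.86%


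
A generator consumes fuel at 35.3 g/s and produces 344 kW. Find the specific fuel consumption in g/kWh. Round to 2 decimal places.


SFC = (mf / BP) * 3600
Rate = 35.3 / 344 = 0.102616 g/(s*kW)
SFC = 0.102616 * 3600 = 369.42 g/kWh


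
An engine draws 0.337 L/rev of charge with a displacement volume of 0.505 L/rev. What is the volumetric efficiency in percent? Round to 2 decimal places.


eta_v = (V_actual / V_disp) * 100
Ratio = 0.337 / 0.505 = 0.6673
eta_v = 0.6673 * 100 = 66.73%


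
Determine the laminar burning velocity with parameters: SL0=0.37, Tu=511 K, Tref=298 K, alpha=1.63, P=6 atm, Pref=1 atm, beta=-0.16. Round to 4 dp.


SL = SL0 * (Tu/Tref)^alpha * (P/Pref)^beta
T ratio = 511/298 = 1.71476510
(T ratio)^alpha = 1.71476510^1.63 = 2.408538
(P/Pref)^beta = 6^(-0.16) = 0.750751
SL = 0.37 * 2.408538 * 0.750751 = 0.6690 m/s


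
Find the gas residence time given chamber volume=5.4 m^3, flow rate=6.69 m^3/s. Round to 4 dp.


tau = V / Q_flow
tau = 5.4 / 6.69 = 0.8072 s


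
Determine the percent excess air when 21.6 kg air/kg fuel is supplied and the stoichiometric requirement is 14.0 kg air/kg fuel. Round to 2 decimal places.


Excess air = actual - stoichiometric = 21.6 - 14.0 = 7.60 kg/kg fuel
Excess air % = (excess / stoich) * 100 = (7.60 / 14.0) * 100 = 54.29%


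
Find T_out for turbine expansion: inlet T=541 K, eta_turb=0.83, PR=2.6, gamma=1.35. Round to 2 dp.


T_out = T_in * (1 - eta * (1 - PR^(-(gamma-1)/gamma)))
Exponent = -(1.35-1)/1.35 = -0.25925926
PR^exp = 2.6^(-0.25925926) = 0.78057442
Factor = 1 - 0.83*(1 - 0.78057442) = 0.81787677
T_out = 541 * 0.81787677 = 442.47 K


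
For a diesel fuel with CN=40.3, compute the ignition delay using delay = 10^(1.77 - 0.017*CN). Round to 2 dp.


delay = 10^(1.77 - 0.017*CN)
Exponent = 1.77 - 0.017*40.3 = 1.0849
delay = 10^1.0849 = 12.16 ms


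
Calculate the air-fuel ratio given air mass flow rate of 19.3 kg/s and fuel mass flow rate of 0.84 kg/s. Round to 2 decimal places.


AFR = m_air / m_fuel
AFR = 19.3 / 0.84 = 22.98


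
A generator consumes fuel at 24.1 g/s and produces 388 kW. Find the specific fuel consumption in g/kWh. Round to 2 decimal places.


SFC = (mf / BP) * 3600
Rate = 24.1 / 388 = 0.062113 g/(s*kW)
SFC = 0.062113 * 3600 = 223.61 g/kWh


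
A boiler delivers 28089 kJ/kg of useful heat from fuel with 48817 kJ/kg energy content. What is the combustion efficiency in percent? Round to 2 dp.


Efficiency = (Q_useful / Q_fuel) * 100
Efficiency = (28089 / 48817) * 100
Efficiency = 0.5754 * 100 = 57.54%


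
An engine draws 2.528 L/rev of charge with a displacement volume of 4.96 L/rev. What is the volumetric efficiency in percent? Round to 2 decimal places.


eta_v = (V_actual / V_disp) * 100
Ratio = 2.528 / 4.96 = 0.5097
eta_v = 0.5097 * 100 = 50.97%


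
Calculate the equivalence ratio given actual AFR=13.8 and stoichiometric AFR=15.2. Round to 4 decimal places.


phi = AFR_stoich / AFR_actual
phi = 15.2 / 13.8 = 1.1014


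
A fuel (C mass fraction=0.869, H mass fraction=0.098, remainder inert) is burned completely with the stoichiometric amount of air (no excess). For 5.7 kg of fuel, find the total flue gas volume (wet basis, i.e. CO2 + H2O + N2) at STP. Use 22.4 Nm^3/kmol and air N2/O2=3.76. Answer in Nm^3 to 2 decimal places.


Per kg fuel: CO2 = (C/12 kmol)*22.4 = (0.869/12)*22.4 = 1.62213 Nm^3
Per kg fuel: H2O = (H/2 kmol)*22.4 = (0.098/2)*22.4 = 1.09760 Nm^3
O2 needed per kg fuel = C/12 + H/4 = 0.869/12 + 0.098/4 = 0.09691667 kmol
Per kg fuel: N2 = O2*3.76*22.4 = 0.09691667*3.76*22.4 = 8.16271 Nm^3
Total per kg = 1.62213 + 1.09760 + 8.16271 = 10.88244 Nm^3
Total = 10.88244 * 5.7 = 62.03 Nm^3
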